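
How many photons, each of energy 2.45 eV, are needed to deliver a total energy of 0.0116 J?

Per-photon energy: E = 3.925e-19 J (from energy = 2.45 eV).
N = E_total / E_photon = 0.0116 J / 3.925e-19 J = 2.96e16.

2.96e16 photons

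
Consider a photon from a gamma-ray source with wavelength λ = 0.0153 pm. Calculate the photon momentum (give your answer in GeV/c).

Convert to SI: λ = 0.0153 pm = 1.53 × 10^-14 m.
The photon relation is p = h/λ, giving p = 4.331 × 10^-20 kg·m/s.
Converting to GeV/c: p = 0.08104 GeV/c ≈ 0.0810 GeV/c.

0.0810 GeV/c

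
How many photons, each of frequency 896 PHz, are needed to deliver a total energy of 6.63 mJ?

Per-photon energy: E = 5.937 × 10^-16 J (from frequency = 896 PHz).
N = E_total / E_photon = 0.00663 J / 5.937 × 10^-16 J = 1.12 × 10^13.

1.12 × 10^13 photons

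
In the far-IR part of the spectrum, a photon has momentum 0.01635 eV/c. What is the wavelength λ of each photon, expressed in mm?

0.0758 mm

Take h = 6.62607015e-34 J·s, c = 2.99792458e8 m/s, 1 eV = 1.602176634e-19 J.
In SI units: p = 0.01635 eV/c = 8.7379e-30 kg·m/s.
Since λ = h/p for a photon, λ = 7.583e-5 m.
Converting to mm: λ = 0.07583 mm ≈ 0.0758 mm.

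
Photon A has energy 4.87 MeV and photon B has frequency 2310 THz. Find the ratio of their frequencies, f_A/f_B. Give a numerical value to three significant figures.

f_A = 1.178·10^21 Hz (from energy = 4.87 MeV, via f = E/h).
f_B = 2.310·10^15 Hz (from frequency = 2310 THz, via f given directly).
Ratio = 1.178·10^21 / 2.310·10^15 = 5.10·10^5.

5.10·10^5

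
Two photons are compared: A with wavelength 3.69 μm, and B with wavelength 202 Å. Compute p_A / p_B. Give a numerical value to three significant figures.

5.47 × 10^-3

p_A = 1.796 × 10^-28 kg·m/s (from wavelength = 3.69 μm, via p = h/λ).
p_B = 3.280 × 10^-26 kg·m/s (from wavelength = 202 Å, via p = h/λ).
Ratio = 1.796 × 10^-28 / 3.280 × 10^-26 = 5.47 × 10^-3.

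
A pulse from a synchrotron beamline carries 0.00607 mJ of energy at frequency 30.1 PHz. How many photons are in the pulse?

Per-photon energy: E = 1.994 × 10^-17 J (from frequency = 30.1 PHz).
N = E_total / E_photon = 6.07 × 10^-6 J / 1.994 × 10^-17 J = 3.04 × 10^11.

3.04 × 10^11 photons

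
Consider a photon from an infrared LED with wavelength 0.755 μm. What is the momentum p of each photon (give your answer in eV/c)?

1.64 eV/c

Take h = 6.62607015 × 10^-34 J·s, c = 2.99792458 × 10^8 m/s, 1 eV = 1.602176634 × 10^-19 J.
In SI units: λ = 0.755 μm = 7.55 × 10^-7 m.
Apply p = h/λ: p = 8.776 × 10^-28 kg·m/s.
Converting to eV/c: p = 1.642 eV/c ≈ 1.64 eV/c.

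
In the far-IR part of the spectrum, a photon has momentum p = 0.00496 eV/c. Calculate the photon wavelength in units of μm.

250 μm

Convert to SI: p = 0.00496 eV/c = 2.6508e-30 kg·m/s.
The photon relation is λ = h/p, giving λ = 2.500e-4 m.
Converting to μm: λ = 250.0 μm ≈ 250 μm.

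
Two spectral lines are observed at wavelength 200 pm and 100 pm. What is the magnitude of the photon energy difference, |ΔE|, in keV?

Using E = hc/λ: E₁ = 9.932e-16 J, E₂ = 1.986e-15 J.
|ΔE| = |9.932e-16 − 1.986e-15| = 9.93e-16 J = 6.20 keV.

6.20 keV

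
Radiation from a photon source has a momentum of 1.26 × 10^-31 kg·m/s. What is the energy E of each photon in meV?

Use c = 2.99792458 × 10^8 m/s, 1 eV = 1.602176634 × 10^-19 J.
Apply E = pc: E = 3.777 × 10^-23 J.
Converting to meV: E = 0.2358 meV ≈ 0.236 meV.

0.236 meV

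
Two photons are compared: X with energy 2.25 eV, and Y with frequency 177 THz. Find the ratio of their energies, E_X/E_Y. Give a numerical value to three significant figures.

E_X = 3.605e-19 J (from energy = 2.25 eV, via E given directly).
E_Y = 1.173e-19 J (from frequency = 177 THz, via E = hf).
Ratio = 3.605e-19 / 1.173e-19 = 3.07.

3.07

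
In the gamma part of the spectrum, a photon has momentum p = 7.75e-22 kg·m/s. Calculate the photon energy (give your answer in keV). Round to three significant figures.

Since E = pc for a photon, E = 2.323e-13 J.
Converting to keV: E = 1450 keV ≈ 1450 keV.

1450 keV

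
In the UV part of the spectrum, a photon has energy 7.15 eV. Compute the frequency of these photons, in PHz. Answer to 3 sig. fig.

1.73 PHz

(h = 6.62607015 × 10^-34 J·s, 1 eV = 1.602176634 × 10^-19 J.)
First convert: E = 7.15 eV = 1.1456 × 10^-18 J.
For a photon f = E/h, so f = 1.729 × 10^15 Hz.
Converting to PHz: f = 1.729 PHz ≈ 1.73 PHz.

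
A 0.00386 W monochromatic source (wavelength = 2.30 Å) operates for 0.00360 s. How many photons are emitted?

Total energy: E_total = P·t = 0.00386 × 0.00360 = 1.390e-5 J.
Per-photon energy: E = 8.637e-16 J.
N = E_total / E_photon = 1.61e10.

1.61e10 photons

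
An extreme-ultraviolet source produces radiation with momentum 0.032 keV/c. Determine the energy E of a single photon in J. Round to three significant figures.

5.13e-18 J

Use c = 2.99792458e8 m/s, 1 eV = 1.602176634e-19 J.
Convert to SI: p = 0.032 keV/c = 1.7102e-26 kg·m/s.
Since E = pc for a photon, E = 5.127e-18 J.
So E ≈ 5.13e-18 J.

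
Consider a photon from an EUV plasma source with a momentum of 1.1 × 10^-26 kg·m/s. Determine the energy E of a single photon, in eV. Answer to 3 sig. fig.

For a photon E = pc, so E = 3.298 × 10^-18 J.
Converting to eV: E = 20.58 eV ≈ 20.6 eV.

20.6 eV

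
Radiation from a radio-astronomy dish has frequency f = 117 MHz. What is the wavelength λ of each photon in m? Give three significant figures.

2.56 m

In SI units: f = 117 MHz = 1.17e8 Hz.
Apply λ = c/f: λ = 2.562 m.
So λ ≈ 2.56 m.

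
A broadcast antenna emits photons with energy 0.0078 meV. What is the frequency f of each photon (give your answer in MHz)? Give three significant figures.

Take h = 6.62607015 × 10^-34 J·s, 1 eV = 1.602176634 × 10^-19 J.
Convert to SI: E = 0.0078 meV = 1.2497 × 10^-24 J.
For a photon f = E/h, so f = 1.886 × 10^9 Hz.
Converting to MHz: f = 1886 MHz ≈ 1890 MHz.

1890 MHz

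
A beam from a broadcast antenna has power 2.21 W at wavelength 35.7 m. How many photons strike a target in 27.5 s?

1.09e28 photons

Total energy: E_total = P·t = 2.21 × 27.5 = 60.77 J.
Per-photon energy: E = 5.564e-27 J.
N = E_total / E_photon = 1.09e28.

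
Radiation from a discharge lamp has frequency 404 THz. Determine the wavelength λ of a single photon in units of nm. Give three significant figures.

In SI units: f = 404 THz = 4.04e14 Hz.
For a photon λ = c/f, so λ = 7.421e-7 m.
Converting to nm: λ = 742.1 nm ≈ 742 nm.

742 nm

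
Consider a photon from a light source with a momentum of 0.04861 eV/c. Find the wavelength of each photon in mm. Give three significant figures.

0.0255 mm

Take h = 6.62607015 × 10^-34 J·s, c = 2.99792458 × 10^8 m/s, 1 eV = 1.602176634 × 10^-19 J.
Convert to SI: p = 0.04861 eV/c = 2.5979 × 10^-29 kg·m/s.
The photon relation is λ = h/p, giving λ = 2.551 × 10^-5 m.
Converting to mm: λ = 0.02551 mm ≈ 0.0255 mm.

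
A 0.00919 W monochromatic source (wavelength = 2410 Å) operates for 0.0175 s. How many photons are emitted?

Total energy: E_total = P·t = 0.00919 × 0.0175 = 1.608 × 10^-4 J.
Per-photon energy: E = 8.243 × 10^-19 J.
N = E_total / E_photon = 1.95 × 10^14.

1.95 × 10^14 photons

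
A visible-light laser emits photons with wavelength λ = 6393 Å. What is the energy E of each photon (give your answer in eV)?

First convert: λ = 6393 Å = 6.393 × 10^-7 m.
The photon relation is E = hc/λ, giving E = 3.107 × 10^-19 J.
Converting to eV: E = 1.939 eV ≈ 1.94 eV.

1.94 eV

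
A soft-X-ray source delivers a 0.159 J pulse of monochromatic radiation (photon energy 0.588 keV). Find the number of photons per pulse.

1.69 × 10^15 photons

Per-photon energy: E = 9.421 × 10^-17 J (from energy = 0.588 keV).
N = E_total / E_photon = 0.159 J / 9.421 × 10^-17 J = 1.69 × 10^15.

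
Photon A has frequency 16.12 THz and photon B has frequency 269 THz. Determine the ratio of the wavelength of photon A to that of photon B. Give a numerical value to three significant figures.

λ_A = 1.860 × 10^-5 m (from frequency = 16.12 THz, via λ = c/f).
λ_B = 1.114 × 10^-6 m (from frequency = 269 THz, via λ = c/f).
Ratio = 1.860 × 10^-5 / 1.114 × 10^-6 = 16.7.

16.7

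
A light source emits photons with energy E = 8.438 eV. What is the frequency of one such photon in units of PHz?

Use h = 6.62607015e-34 J·s, 1 eV = 1.602176634e-19 J.
In SI units: E = 8.438 eV = 1.3519e-18 J.
Since f = E/h for a photon, f = 2.040e15 Hz.
Converting to PHz: f = 2.040 PHz ≈ 2.04 PHz.

2.04 PHz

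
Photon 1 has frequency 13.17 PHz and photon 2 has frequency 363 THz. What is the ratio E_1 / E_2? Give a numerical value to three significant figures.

E_1 = 8.727 × 10^-18 J (from frequency = 13.17 PHz, via E = hf).
E_2 = 2.405 × 10^-19 J (from frequency = 363 THz, via E = hf).
Ratio = 8.727 × 10^-18 / 2.405 × 10^-19 = 36.3.

36.3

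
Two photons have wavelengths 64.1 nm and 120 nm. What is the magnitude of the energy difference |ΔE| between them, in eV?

Using E = hc/λ: E₁ = 3.099 × 10^-18 J, E₂ = 1.655 × 10^-18 J.
|ΔE| = |3.099 × 10^-18 − 1.655 × 10^-18| = 1.44 × 10^-18 J = 9.01 eV.

9.01 eV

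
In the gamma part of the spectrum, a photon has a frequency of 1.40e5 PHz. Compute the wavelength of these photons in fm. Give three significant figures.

2140 fm

Convert to SI: f = 1.40e5 PHz = 1.40e20 Hz.
The photon relation is λ = c/f, giving λ = 2.141e-12 m.
Converting to fm: λ = 2141 fm ≈ 2140 fm.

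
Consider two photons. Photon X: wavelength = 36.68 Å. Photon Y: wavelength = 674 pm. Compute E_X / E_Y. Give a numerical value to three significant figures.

0.184

E_X = 5.416e-17 J (from wavelength = 36.68 Å, via E = hc/λ).
E_Y = 2.947e-16 J (from wavelength = 674 pm, via E = hc/λ).
Ratio = 5.416e-17 / 2.947e-16 = 0.184.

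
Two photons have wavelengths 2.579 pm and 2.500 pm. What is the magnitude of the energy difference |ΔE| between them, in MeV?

Using E = hc/λ: E₁ = 7.7024e-14 J, E₂ = 7.9458e-14 J.
|ΔE| = |7.7024e-14 − 7.9458e-14| = 2.43e-15 J = 0.0152 MeV.

0.0152 MeV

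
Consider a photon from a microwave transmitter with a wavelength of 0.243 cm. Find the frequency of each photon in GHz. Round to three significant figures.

(c = 2.99792458·10^8 m/s.)
Convert to SI: λ = 0.243 cm = 0.00243 m.
Apply f = c/λ: f = 1.234·10^11 Hz.
Converting to GHz: f = 123.4 GHz ≈ 123 GHz.

123 GHz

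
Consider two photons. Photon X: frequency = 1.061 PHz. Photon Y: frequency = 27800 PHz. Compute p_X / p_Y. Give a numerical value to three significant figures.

3.82 × 10^-5

p_X = 2.345 × 10^-27 kg·m/s (from frequency = 1.061 PHz, via p = hf/c).
p_Y = 6.144 × 10^-23 kg·m/s (from frequency = 27800 PHz, via p = hf/c).
Ratio = 2.345 × 10^-27 / 6.144 × 10^-23 = 3.82 × 10^-5.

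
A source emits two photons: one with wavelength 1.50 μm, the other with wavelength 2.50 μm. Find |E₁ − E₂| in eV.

Using E = hc/λ: E₁ = 1.324·10^-19 J, E₂ = 7.946·10^-20 J.
|ΔE| = |1.324·10^-19 − 7.946·10^-20| = 5.30·10^-20 J = 0.331 eV.

0.331 eV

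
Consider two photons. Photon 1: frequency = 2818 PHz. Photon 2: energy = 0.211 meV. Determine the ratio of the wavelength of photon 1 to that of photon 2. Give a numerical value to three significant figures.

λ_1 = 1.064e-10 m (from frequency = 2818 PHz, via λ = c/f).
λ_2 = 0.005876 m (from energy = 0.211 meV, via λ = hc/E).
Ratio = 1.064e-10 / 0.005876 = 1.81e-8.

1.81e-8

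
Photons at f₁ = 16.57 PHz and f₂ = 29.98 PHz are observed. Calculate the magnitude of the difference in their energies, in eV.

Using E = hf: E₁ = 1.0979·10^-17 J, E₂ = 1.9865·10^-17 J.
|ΔE| = |1.0979·10^-17 − 1.9865·10^-17| = 8.89·10^-18 J = 55.5 eV.

55.5 eV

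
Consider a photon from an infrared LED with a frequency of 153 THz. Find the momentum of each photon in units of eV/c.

0.633 eV/c

Use h = 6.62607015·10^-34 J·s, c = 2.99792458·10^8 m/s, 1 eV = 1.602176634·10^-19 J.
In SI units: f = 153 THz = 1.53·10^14 Hz.
The photon relation is p = hf/c, giving p = 3.382·10^-28 kg·m/s.
Converting to eV/c: p = 0.6328 eV/c ≈ 0.633 eV/c.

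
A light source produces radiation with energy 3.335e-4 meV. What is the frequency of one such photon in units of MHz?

80.6 MHz

In SI units: E = 3.335e-4 meV = 5.3433e-26 J.
For a photon f = E/h, so f = 8.064e7 Hz.
Converting to MHz: f = 80.64 MHz ≈ 80.6 MHz.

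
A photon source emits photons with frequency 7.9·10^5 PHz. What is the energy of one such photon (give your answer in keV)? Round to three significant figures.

3270 keV

In SI units: f = 7.9·10^5 PHz = 7.9·10^20 Hz.
Since E = hf for a photon, E = 5.235·10^-13 J.
Converting to keV: E = 3267 keV ≈ 3270 keV.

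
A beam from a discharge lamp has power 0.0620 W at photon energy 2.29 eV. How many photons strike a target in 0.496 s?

8.38e16 photons

Total energy: E_total = P·t = 0.0620 × 0.496 = 0.03075 J.
Per-photon energy: E = 3.669e-19 J.
N = E_total / E_photon = 8.38e16.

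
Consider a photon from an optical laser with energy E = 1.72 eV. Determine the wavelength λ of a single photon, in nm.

721 nm

In SI units: E = 1.72 eV = 2.7557e-19 J.
Since λ = hc/E for a photon, λ = 7.208e-7 m.
Converting to nm: λ = 720.8 nm ≈ 721 nm.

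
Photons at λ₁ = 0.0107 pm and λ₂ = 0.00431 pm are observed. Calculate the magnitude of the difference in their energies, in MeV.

172 MeV

Using E = hc/λ: E₁ = 1.856 × 10^-11 J, E₂ = 4.609 × 10^-11 J.
|ΔE| = |1.856 × 10^-11 − 4.609 × 10^-11| = 2.75 × 10^-11 J = 172 MeV.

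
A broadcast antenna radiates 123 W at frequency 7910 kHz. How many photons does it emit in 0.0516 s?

Total energy: E_total = P·t = 123 × 0.0516 = 6.347 J.
Per-photon energy: E = 5.241 × 10^-27 J.
N = E_total / E_photon = 1.21 × 10^27.

1.21 × 10^27 photons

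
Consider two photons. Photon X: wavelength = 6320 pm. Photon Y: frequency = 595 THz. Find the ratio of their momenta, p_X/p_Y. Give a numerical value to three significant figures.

79.7

p_X = 1.048 × 10^-25 kg·m/s (from wavelength = 6320 pm, via p = h/λ).
p_Y = 1.315 × 10^-27 kg·m/s (from frequency = 595 THz, via p = hf/c).
Ratio = 1.048 × 10^-25 / 1.315 × 10^-27 = 79.7.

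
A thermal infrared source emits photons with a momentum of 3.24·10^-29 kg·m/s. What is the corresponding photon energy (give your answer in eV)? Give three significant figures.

Take c = 2.99792458·10^8 m/s, 1 eV = 1.602176634·10^-19 J.
For a photon E = pc, so E = 9.713·10^-21 J.
Converting to eV: E = 0.06063 eV ≈ 0.0606 eV.

0.0606 eV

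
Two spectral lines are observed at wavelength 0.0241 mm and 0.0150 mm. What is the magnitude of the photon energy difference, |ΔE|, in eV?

0.0312 eV

Using E = hc/λ: E₁ = 8.243e-21 J, E₂ = 1.324e-20 J.
|ΔE| = |8.243e-21 − 1.324e-20| = 5.00e-21 J = 0.0312 eV.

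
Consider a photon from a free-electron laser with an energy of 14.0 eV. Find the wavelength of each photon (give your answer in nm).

(h = 6.62607015e-34 J·s, c = 2.99792458e8 m/s, 1 eV = 1.602176634e-19 J.)
Convert to SI: E = 14.0 eV = 2.2430e-18 J.
Since λ = hc/E for a photon, λ = 8.856e-8 m.
Converting to nm: λ = 88.56 nm ≈ 88.6 nm.

88.6 nm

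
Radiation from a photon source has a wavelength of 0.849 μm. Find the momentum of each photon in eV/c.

Convert to SI: λ = 0.849 μm = 8.49 × 10^-7 m.
Since p = h/λ for a photon, p = 7.805 × 10^-28 kg·m/s.
Converting to eV/c: p = 1.460 eV/c ≈ 1.46 eV/c.

1.46 eV/c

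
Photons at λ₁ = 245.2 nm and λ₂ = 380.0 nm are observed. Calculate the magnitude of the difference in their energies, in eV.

Using E = hc/λ: E₁ = 8.1013e-19 J, E₂ = 5.2275e-19 J.
|ΔE| = |8.1013e-19 − 5.2275e-19| = 2.87e-19 J = 1.79 eV.

1.79 eV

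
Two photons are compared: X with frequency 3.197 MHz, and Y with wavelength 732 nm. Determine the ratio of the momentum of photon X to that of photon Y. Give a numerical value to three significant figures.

p_X = 7.066e-36 kg·m/s (from frequency = 3.197 MHz, via p = hf/c).
p_Y = 9.052e-28 kg·m/s (from wavelength = 732 nm, via p = h/λ).
Ratio = 7.066e-36 / 9.052e-28 = 7.81e-9.

7.81e-9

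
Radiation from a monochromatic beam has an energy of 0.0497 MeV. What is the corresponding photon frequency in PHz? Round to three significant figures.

Use h = 6.62607015 × 10^-34 J·s, 1 eV = 1.602176634 × 10^-19 J.
In SI units: E = 0.0497 MeV = 7.9628 × 10^-15 J.
Apply f = E/h: f = 1.202 × 10^19 Hz.
Converting to PHz: f = 12020 PHz ≈ 1.20 × 10^4 PHz.

1.20 × 10^4 PHz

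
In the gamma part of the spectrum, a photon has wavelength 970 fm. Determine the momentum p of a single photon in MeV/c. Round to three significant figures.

1.28 MeV/c

Take h = 6.62607015·10^-34 J·s, c = 2.99792458·10^8 m/s, 1 eV = 1.602176634·10^-19 J.
First convert: λ = 970 fm = 9.7·10^-13 m.
Since p = h/λ for a photon, p = 6.831·10^-22 kg·m/s.
Converting to MeV/c: p = 1.278 MeV/c ≈ 1.28 MeV/c.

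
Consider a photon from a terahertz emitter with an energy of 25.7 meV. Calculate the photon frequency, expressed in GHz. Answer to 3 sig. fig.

6210 GHz

Take h = 6.62607015·10^-34 J·s, 1 eV = 1.602176634·10^-19 J.
Convert to SI: E = 25.7 meV = 4.1176·10^-21 J.
Since f = E/h for a photon, f = 6.214·10^12 Hz.
Converting to GHz: f = 6214 GHz ≈ 6210 GHz.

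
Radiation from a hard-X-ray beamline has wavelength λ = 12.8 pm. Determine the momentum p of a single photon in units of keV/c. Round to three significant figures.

Use h = 6.62607015·10^-34 J·s, c = 2.99792458·10^8 m/s, 1 eV = 1.602176634·10^-19 J.
First convert: λ = 12.8 pm = 1.28·10^-11 m.
The photon relation is p = h/λ, giving p = 5.177·10^-23 kg·m/s.
Converting to keV/c: p = 96.86 keV/c ≈ 96.9 keV/c.

96.9 keV/c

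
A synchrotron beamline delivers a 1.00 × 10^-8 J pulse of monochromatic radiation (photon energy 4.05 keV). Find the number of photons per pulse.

1.54 × 10^7 photons

Per-photon energy: E = 6.489 × 10^-16 J (from energy = 4.05 keV).
N = E_total / E_photon = 1.00 × 10^-8 J / 6.489 × 10^-16 J = 1.54 × 10^7.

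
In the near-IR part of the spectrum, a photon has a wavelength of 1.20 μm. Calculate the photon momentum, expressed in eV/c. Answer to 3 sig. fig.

1.03 eV/c

Take h = 6.62607015 × 10^-34 J·s, c = 2.99792458 × 10^8 m/s, 1 eV = 1.602176634 × 10^-19 J.
First convert: λ = 1.20 μm = 1.20 × 10^-6 m.
The photon relation is p = h/λ, giving p = 5.522 × 10^-28 kg·m/s.
Converting to eV/c: p = 1.033 eV/c ≈ 1.03 eV/c.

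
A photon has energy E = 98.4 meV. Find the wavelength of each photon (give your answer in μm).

12.6 μm

Convert to SI: E = 98.4 meV = 1.5765 × 10^-20 J.
Since λ = hc/E for a photon, λ = 1.260 × 10^-5 m.
Converting to μm: λ = 12.60 μm ≈ 12.6 μm.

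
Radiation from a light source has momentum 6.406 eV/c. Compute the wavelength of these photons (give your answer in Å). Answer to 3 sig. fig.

Convert to SI: p = 6.406 eV/c = 3.4235e-27 kg·m/s.
Since λ = h/p for a photon, λ = 1.935e-7 m.
Converting to Å: λ = 1935 Å ≈ 1940 Å.

1940 Å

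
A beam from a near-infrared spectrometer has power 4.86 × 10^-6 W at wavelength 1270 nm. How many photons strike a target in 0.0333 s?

1.03 × 10^12 photons

Total energy: E_total = P·t = 4.86 × 10^-6 × 0.0333 = 1.618 × 10^-7 J.
Per-photon energy: E = 1.564 × 10^-19 J.
N = E_total / E_photon = 1.03 × 10^12.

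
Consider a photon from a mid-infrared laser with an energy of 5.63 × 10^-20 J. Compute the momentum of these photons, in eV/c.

Since p = E/c for a photon, p = 1.878 × 10^-28 kg·m/s.
Converting to eV/c: p = 0.3514 eV/c ≈ 0.351 eV/c.

0.351 eV/c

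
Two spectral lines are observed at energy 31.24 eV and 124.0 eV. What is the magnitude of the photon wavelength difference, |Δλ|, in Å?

297 Å

Using λ = hc/E: λ₁ = 3.9688 × 10^-8 m, λ₂ = 9.9987 × 10^-9 m.
|Δλ| = |3.9688 × 10^-8 − 9.9987 × 10^-9| = 2.97 × 10^-8 m = 297 Å.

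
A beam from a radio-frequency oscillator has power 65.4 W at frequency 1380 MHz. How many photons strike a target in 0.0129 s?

Total energy: E_total = P·t = 65.4 × 0.0129 = 0.8437 J.
Per-photon energy: E = 9.144e-25 J.
N = E_total / E_photon = 9.23e23.

9.23e23 photons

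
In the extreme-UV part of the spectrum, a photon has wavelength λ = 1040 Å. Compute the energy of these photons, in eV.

Convert to SI: λ = 1040 Å = 1.04e-7 m.
The photon relation is E = hc/λ, giving E = 1.910e-18 J.
Converting to eV: E = 11.92 eV ≈ 11.9 eV.

11.9 eV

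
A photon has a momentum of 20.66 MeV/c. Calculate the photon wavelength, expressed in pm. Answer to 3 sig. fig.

0.0600 pm

(h = 6.62607015e-34 J·s, c = 2.99792458e8 m/s, 1 eV = 1.602176634e-19 J.)
Convert to SI: p = 20.66 MeV/c = 1.1041e-20 kg·m/s.
Since λ = h/p for a photon, λ = 6.001e-14 m.
Converting to pm: λ = 0.06001 pm ≈ 0.0600 pm.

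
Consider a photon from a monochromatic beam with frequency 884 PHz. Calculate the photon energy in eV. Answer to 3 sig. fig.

In SI units: f = 884 PHz = 8.84e17 Hz.
The photon relation is E = hf, giving E = 5.857e-16 J.
Converting to eV: E = 3656 eV ≈ 3660 eV.

3660 eV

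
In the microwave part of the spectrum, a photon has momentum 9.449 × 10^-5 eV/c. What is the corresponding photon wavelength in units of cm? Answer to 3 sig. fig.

1.31 cm

(h = 6.62607015 × 10^-34 J·s, c = 2.99792458 × 10^8 m/s, 1 eV = 1.602176634 × 10^-19 J.)
Convert to SI: p = 9.449 × 10^-5 eV/c = 5.0498 × 10^-32 kg·m/s.
The photon relation is λ = h/p, giving λ = 0.01312 m.
Converting to cm: λ = 1.312 cm ≈ 1.31 cm.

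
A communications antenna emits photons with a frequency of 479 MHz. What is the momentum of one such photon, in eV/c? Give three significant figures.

In SI units: f = 479 MHz = 4.79e8 Hz.
The photon relation is p = hf/c, giving p = 1.059e-33 kg·m/s.
Converting to eV/c: p = 1.981e-6 eV/c ≈ 1.98e-6 eV/c.

1.98e-6 eV/c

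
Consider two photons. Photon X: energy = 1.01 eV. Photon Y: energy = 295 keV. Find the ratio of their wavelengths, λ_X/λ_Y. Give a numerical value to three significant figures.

λ_X = 1.228 × 10^-6 m (from energy = 1.01 eV, via λ = hc/E).
λ_Y = 4.203 × 10^-12 m (from energy = 295 keV, via λ = hc/E).
Ratio = 1.228 × 10^-6 / 4.203 × 10^-12 = 2.92 × 10^5.

2.92 × 10^5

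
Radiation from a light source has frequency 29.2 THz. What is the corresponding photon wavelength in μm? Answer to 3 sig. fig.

Use c = 2.99792458·10^8 m/s.
In SI units: f = 29.2 THz = 2.92·10^13 Hz.
Since λ = c/f for a photon, λ = 1.027·10^-5 m.
Converting to μm: λ = 10.27 μm ≈ 10.3 μm.

10.3 μm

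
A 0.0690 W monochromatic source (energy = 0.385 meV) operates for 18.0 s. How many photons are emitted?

2.01e22 photons

Total energy: E_total = P·t = 0.0690 × 18.0 = 1.242 J.
Per-photon energy: E = 6.168e-23 J.
N = E_total / E_photon = 2.01e22.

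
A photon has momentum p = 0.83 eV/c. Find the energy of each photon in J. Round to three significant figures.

1.33 × 10^-19 J

Take c = 2.99792458 × 10^8 m/s, 1 eV = 1.602176634 × 10^-19 J.
In SI units: p = 0.83 eV/c = 4.4358 × 10^-28 kg·m/s.
Since E = pc for a photon, E = 1.330 × 10^-19 J.
So E ≈ 1.33 × 10^-19 J.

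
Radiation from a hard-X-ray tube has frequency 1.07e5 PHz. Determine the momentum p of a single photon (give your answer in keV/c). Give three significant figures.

Convert to SI: f = 1.07e5 PHz = 1.07e20 Hz.
The photon relation is p = hf/c, giving p = 2.365e-22 kg·m/s.
Converting to keV/c: p = 442.5 keV/c ≈ 443 keV/c.

443 keV/c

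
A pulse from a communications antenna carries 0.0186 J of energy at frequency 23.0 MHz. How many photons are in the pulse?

Per-photon energy: E = 1.524 × 10^-26 J (from frequency = 23.0 MHz).
N = E_total / E_photon = 0.0186 J / 1.524 × 10^-26 J = 1.22 × 10^24.

1.22 × 10^24 photons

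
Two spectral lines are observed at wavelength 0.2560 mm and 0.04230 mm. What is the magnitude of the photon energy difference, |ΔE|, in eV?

Using E = hc/λ: E₁ = 7.7596 × 10^-22 J, E₂ = 4.6961 × 10^-21 J.
|ΔE| = |7.7596 × 10^-22 − 4.6961 × 10^-21| = 3.92 × 10^-21 J = 0.0245 eV.

0.0245 eV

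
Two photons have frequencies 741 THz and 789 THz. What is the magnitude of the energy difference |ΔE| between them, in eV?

Using E = hf: E₁ = 4.910e-19 J, E₂ = 5.228e-19 J.
|ΔE| = |4.910e-19 − 5.228e-19| = 3.18e-20 J = 0.199 eV.

0.199 eV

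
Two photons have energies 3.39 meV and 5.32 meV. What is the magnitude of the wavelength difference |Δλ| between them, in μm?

Using λ = hc/E: λ₁ = 3.657e-4 m, λ₂ = 2.331e-4 m.
|Δλ| = |3.657e-4 − 2.331e-4| = 1.33e-4 m = 133 μm.

133 μm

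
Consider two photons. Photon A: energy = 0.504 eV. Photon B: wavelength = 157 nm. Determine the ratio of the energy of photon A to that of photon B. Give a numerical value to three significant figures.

E_A = 8.075e-20 J (from energy = 0.504 eV, via E given directly).
E_B = 1.265e-18 J (from wavelength = 157 nm, via E = hc/λ).
Ratio = 8.075e-20 / 1.265e-18 = 0.0638.

0.0638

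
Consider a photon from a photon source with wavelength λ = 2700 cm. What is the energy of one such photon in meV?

4.59 × 10^-5 meV

First convert: λ = 2700 cm = 27.0 m.
Apply E = hc/λ: E = 7.357 × 10^-27 J.
Converting to meV: E = 4.592 × 10^-5 meV ≈ 4.59 × 10^-5 meV.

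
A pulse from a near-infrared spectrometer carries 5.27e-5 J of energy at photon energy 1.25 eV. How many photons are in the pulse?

Per-photon energy: E = 2.003e-19 J (from energy = 1.25 eV).
N = E_total / E_photon = 5.27e-5 J / 2.003e-19 J = 2.63e14.

2.63e14 photons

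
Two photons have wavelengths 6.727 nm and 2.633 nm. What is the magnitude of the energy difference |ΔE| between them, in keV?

Using E = hc/λ: E₁ = 2.9529e-17 J, E₂ = 7.5444e-17 J.
|ΔE| = |2.9529e-17 − 7.5444e-17| = 4.59e-17 J = 0.287 keV.

0.287 keV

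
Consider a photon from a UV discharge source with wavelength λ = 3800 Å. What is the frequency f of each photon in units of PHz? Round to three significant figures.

0.789 PHz

Convert to SI: λ = 3800 Å = 3.8e-7 m.
For a photon f = c/λ, so f = 7.889e14 Hz.
Converting to PHz: f = 0.7889 PHz ≈ 0.789 PHz.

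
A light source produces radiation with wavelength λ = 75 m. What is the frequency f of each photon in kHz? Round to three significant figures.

4000 kHz

(c = 2.99792458·10^8 m/s.)
The photon relation is f = c/λ, giving f = 3.997·10^6 Hz.
Converting to kHz: f = 3997 kHz ≈ 4000 kHz.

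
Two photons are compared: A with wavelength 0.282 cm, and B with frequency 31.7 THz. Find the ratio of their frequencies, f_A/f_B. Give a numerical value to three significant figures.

f_A = 1.063 × 10^11 Hz (from wavelength = 0.282 cm, via f = c/λ).
f_B = 3.170 × 10^13 Hz (from frequency = 31.7 THz, via f given directly).
Ratio = 1.063 × 10^11 / 3.170 × 10^13 = 3.35 × 10^-3.

3.35 × 10^-3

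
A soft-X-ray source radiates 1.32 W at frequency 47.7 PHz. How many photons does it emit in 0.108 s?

4.51 × 10^15 photons

Total energy: E_total = P·t = 1.32 × 0.108 = 0.1426 J.
Per-photon energy: E = 3.161 × 10^-17 J.
N = E_total / E_photon = 4.51 × 10^15.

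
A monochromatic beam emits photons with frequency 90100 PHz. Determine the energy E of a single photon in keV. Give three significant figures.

373 keV

Convert to SI: f = 90100 PHz = 9.01 × 10^19 Hz.
For a photon E = hf, so E = 5.970 × 10^-14 J.
Converting to keV: E = 372.6 keV ≈ 373 keV.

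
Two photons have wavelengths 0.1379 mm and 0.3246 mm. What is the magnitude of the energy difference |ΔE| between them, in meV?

Using E = hc/λ: E₁ = 1.4405e-21 J, E₂ = 6.1197e-22 J.
|ΔE| = |1.4405e-21 − 6.1197e-22| = 8.29e-22 J = 5.17 meV.

5.17 meV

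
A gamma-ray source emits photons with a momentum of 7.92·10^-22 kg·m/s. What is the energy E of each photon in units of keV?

For a photon E = pc, so E = 2.374·10^-13 J.
Converting to keV: E = 1482 keV ≈ 1480 keV.

1480 keV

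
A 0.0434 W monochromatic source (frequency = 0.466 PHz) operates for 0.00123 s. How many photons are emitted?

1.73 × 10^14 photons

Total energy: E_total = P·t = 0.0434 × 0.00123 = 5.338 × 10^-5 J.
Per-photon energy: E = 3.088 × 10^-19 J.
N = E_total / E_photon = 1.73 × 10^14.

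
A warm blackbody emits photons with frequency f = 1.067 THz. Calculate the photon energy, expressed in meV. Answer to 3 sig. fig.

4.41 meV

Convert to SI: f = 1.067 THz = 1.067e12 Hz.
The photon relation is E = hf, giving E = 7.070e-22 J.
Converting to meV: E = 4.413 meV ≈ 4.41 meV.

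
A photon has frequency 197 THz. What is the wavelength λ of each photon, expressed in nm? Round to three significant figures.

1520 nm

(c = 2.99792458e8 m/s.)
First convert: f = 197 THz = 1.97e14 Hz.
The photon relation is λ = c/f, giving λ = 1.522e-6 m.
Converting to nm: λ = 1522 nm ≈ 1520 nm.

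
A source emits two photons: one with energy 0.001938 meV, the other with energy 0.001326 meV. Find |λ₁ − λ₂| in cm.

29.5 cm

Using λ = hc/E: λ₁ = 0.63975 m, λ₂ = 0.93502 m.
|Δλ| = |0.63975 − 0.93502| = 0.295 m = 29.5 cm.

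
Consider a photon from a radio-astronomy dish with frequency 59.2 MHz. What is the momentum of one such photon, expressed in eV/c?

(h = 6.62607015e-34 J·s, c = 2.99792458e8 m/s, 1 eV = 1.602176634e-19 J.)
In SI units: f = 59.2 MHz = 5.92e7 Hz.
Apply p = hf/c: p = 1.308e-34 kg·m/s.
Converting to eV/c: p = 2.448e-7 eV/c ≈ 2.45e-7 eV/c.

2.45e-7 eV/c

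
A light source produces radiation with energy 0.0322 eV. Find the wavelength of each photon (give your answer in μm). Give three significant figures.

(h = 6.62607015e-34 J·s, c = 2.99792458e8 m/s, 1 eV = 1.602176634e-19 J.)
In SI units: E = 0.0322 eV = 5.1590e-21 J.
Apply λ = hc/E: λ = 3.850e-5 m.
Converting to μm: λ = 38.50 μm ≈ 38.5 μm.

38.5 μm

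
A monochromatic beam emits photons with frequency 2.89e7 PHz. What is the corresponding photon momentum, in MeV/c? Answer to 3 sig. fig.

Take h = 6.62607015e-34 J·s, c = 2.99792458e8 m/s, 1 eV = 1.602176634e-19 J.
In SI units: f = 2.89e7 PHz = 2.89e22 Hz.
Since p = hf/c for a photon, p = 6.388e-20 kg·m/s.
Converting to MeV/c: p = 119.5 MeV/c ≈ 120 MeV/c.

120 MeV/c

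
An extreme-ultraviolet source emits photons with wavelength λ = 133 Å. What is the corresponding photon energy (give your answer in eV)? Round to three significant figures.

93.2 eV

Take h = 6.62607015e-34 J·s, c = 2.99792458e8 m/s, 1 eV = 1.602176634e-19 J.
First convert: λ = 133 Å = 1.33e-8 m.
For a photon E = hc/λ, so E = 1.494e-17 J.
Converting to eV: E = 93.22 eV ≈ 93.2 eV.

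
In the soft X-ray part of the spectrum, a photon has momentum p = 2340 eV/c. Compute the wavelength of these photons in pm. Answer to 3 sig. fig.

530 pm

Take h = 6.62607015e-34 J·s, c = 2.99792458e8 m/s, 1 eV = 1.602176634e-19 J.
First convert: p = 2340 eV/c = 1.2506e-24 kg·m/s.
Since λ = h/p for a photon, λ = 5.298e-10 m.
Converting to pm: λ = 529.8 pm ≈ 530 pm.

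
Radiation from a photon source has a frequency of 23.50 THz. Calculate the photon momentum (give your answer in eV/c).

0.0972 eV/c

Convert to SI: f = 23.50 THz = 2.350e13 Hz.
For a photon p = hf/c, so p = 5.194e-29 kg·m/s.
Converting to eV/c: p = 0.09719 eV/c ≈ 0.0972 eV/c.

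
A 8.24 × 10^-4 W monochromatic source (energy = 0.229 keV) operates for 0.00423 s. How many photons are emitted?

9.50 × 10^10 photons

Total energy: E_total = P·t = 8.24 × 10^-4 × 0.00423 = 3.486 × 10^-6 J.
Per-photon energy: E = 3.669 × 10^-17 J.
N = E_total / E_photon = 9.50 × 10^10.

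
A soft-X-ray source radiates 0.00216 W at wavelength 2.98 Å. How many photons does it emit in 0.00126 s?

Total energy: E_total = P·t = 0.00216 × 0.00126 = 2.722e-6 J.
Per-photon energy: E = 6.666e-16 J.
N = E_total / E_photon = 4.08e9.

4.08e9 photons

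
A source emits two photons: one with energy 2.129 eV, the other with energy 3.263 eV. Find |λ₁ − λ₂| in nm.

202 nm

Using λ = hc/E: λ₁ = 5.8236e-7 m, λ₂ = 3.7997e-7 m.
|Δλ| = |5.8236e-7 − 3.7997e-7| = 2.02e-7 m = 202 nm.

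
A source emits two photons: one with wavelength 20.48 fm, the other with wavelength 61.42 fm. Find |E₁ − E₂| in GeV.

0.0404 GeV

Using E = hc/λ: E₁ = 9.6994 × 10^-12 J, E₂ = 3.2342 × 10^-12 J.
|ΔE| = |9.6994 × 10^-12 − 3.2342 × 10^-12| = 6.47 × 10^-12 J = 0.0404 GeV.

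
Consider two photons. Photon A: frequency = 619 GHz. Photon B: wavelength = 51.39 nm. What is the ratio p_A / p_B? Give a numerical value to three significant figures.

p_A = 1.368 × 10^-30 kg·m/s (from frequency = 619 GHz, via p = hf/c).
p_B = 1.289 × 10^-26 kg·m/s (from wavelength = 51.39 nm, via p = h/λ).
Ratio = 1.368 × 10^-30 / 1.289 × 10^-26 = 1.06 × 10^-4.

1.06 × 10^-4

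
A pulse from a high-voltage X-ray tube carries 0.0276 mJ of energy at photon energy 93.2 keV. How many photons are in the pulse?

1.85 × 10^9 photons

Per-photon energy: E = 1.493 × 10^-14 J (from energy = 93.2 keV).
N = E_total / E_photon = 2.76 × 10^-5 J / 1.493 × 10^-14 J = 1.85 × 10^9.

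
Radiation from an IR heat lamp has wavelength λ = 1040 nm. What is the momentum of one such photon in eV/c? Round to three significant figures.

1.19 eV/c

Use h = 6.62607015e-34 J·s, c = 2.99792458e8 m/s, 1 eV = 1.602176634e-19 J.
First convert: λ = 1040 nm = 1.04e-6 m.
For a photon p = h/λ, so p = 6.371e-28 kg·m/s.
Converting to eV/c: p = 1.192 eV/c ≈ 1.19 eV/c.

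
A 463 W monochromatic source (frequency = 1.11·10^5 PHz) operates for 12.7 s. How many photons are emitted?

7.99·10^16 photons

Total energy: E_total = P·t = 463 × 12.7 = 5880 J.
Per-photon energy: E = 7.355·10^-14 J.
N = E_total / E_photon = 7.99·10^16.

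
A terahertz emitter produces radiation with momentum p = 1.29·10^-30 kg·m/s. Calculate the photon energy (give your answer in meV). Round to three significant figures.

2.41 meV

Take c = 2.99792458·10^8 m/s, 1 eV = 1.602176634·10^-19 J.
Apply E = pc: E = 3.867·10^-22 J.
Converting to meV: E = 2.414 meV ≈ 2.41 meV.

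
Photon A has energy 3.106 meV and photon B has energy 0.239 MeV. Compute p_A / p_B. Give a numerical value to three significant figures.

1.30 × 10^-8

p_A = 1.660 × 10^-30 kg·m/s (from energy = 3.106 meV, via p = E/c).
p_B = 1.277 × 10^-22 kg·m/s (from energy = 0.239 MeV, via p = E/c).
Ratio = 1.660 × 10^-30 / 1.277 × 10^-22 = 1.30 × 10^-8.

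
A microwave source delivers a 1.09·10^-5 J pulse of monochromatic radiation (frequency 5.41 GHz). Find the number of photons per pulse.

3.04·10^18 photons

Per-photon energy: E = 3.585·10^-24 J (from frequency = 5.41 GHz).
N = E_total / E_photon = 1.09·10^-5 J / 3.585·10^-24 J = 3.04·10^18.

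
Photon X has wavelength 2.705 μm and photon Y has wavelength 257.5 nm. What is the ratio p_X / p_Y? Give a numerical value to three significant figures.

p_X = 2.450 × 10^-28 kg·m/s (from wavelength = 2.705 μm, via p = h/λ).
p_Y = 2.573 × 10^-27 kg·m/s (from wavelength = 257.5 nm, via p = h/λ).
Ratio = 2.450 × 10^-28 / 2.573 × 10^-27 = 0.0952.

0.0952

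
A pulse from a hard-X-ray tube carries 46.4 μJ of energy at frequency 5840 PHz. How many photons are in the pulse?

Per-photon energy: E = 3.870·10^-15 J (from frequency = 5840 PHz).
N = E_total / E_photon = 4.64·10^-5 J / 3.870·10^-15 J = 1.20·10^10.

1.20·10^10 photons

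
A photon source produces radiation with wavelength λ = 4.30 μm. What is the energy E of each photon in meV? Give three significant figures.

288 meV

Convert to SI: λ = 4.30 μm = 4.30e-6 m.
The photon relation is E = hc/λ, giving E = 4.620e-20 J.
Converting to meV: E = 288.3 meV ≈ 288 meV.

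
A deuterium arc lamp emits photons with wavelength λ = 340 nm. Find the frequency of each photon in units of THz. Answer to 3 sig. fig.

882 THz

Take c = 2.99792458e8 m/s.
Convert to SI: λ = 340 nm = 3.40e-7 m.
For a photon f = c/λ, so f = 8.817e14 Hz.
Converting to THz: f = 881.7 THz ≈ 882 THz.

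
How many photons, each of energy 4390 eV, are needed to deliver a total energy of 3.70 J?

5.26 × 10^15 photons

Per-photon energy: E = 7.034 × 10^-16 J (from energy = 4390 eV).
N = E_total / E_photon = 3.70 J / 7.034 × 10^-16 J = 5.26 × 10^15.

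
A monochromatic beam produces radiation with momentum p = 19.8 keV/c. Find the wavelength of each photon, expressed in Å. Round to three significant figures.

Convert to SI: p = 19.8 keV/c = 1.0582·10^-23 kg·m/s.
Apply λ = h/p: λ = 6.262·10^-11 m.
Converting to Å: λ = 0.6262 Å ≈ 0.626 Å.

0.626 Å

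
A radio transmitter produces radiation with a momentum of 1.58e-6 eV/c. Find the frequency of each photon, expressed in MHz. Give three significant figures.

382 MHz

(h = 6.62607015e-34 J·s, c = 2.99792458e8 m/s, 1 eV = 1.602176634e-19 J.)
In SI units: p = 1.58e-6 eV/c = 8.4440e-34 kg·m/s.
Since f = pc/h for a photon, f = 3.820e8 Hz.
Converting to MHz: f = 382.0 MHz ≈ 382 MHz.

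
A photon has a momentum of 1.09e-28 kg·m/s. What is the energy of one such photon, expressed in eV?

0.204 eV

(c = 2.99792458e8 m/s, 1 eV = 1.602176634e-19 J.)
Since E = pc for a photon, E = 3.268e-20 J.
Converting to eV: E = 0.2040 eV ≈ 0.204 eV.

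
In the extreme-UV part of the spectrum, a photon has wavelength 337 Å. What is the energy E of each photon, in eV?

(h = 6.62607015e-34 J·s, c = 2.99792458e8 m/s, 1 eV = 1.602176634e-19 J.)
First convert: λ = 337 Å = 3.37e-8 m.
Apply E = hc/λ: E = 5.894e-18 J.
Converting to eV: E = 36.79 eV ≈ 36.8 eV.

36.8 eV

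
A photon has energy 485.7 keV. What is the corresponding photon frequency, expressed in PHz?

1.17 × 10^5 PHz

In SI units: E = 485.7 keV = 7.7818 × 10^-14 J.
For a photon f = E/h, so f = 1.174 × 10^20 Hz.
Converting to PHz: f = 117400 PHz ≈ 1.17 × 10^5 PHz.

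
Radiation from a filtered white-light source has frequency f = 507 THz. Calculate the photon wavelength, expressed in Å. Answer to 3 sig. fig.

5910 Å

Use c = 2.99792458 × 10^8 m/s.
First convert: f = 507 THz = 5.07 × 10^14 Hz.
Since λ = c/f for a photon, λ = 5.913 × 10^-7 m.
Converting to Å: λ = 5913 Å ≈ 5910 Å.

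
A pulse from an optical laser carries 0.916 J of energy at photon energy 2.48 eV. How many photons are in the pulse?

2.31 × 10^18 photons

Per-photon energy: E = 3.973 × 10^-19 J (from energy = 2.48 eV).
N = E_total / E_photon = 0.916 J / 3.973 × 10^-19 J = 2.31 × 10^18.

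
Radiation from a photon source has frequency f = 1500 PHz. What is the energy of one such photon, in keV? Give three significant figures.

6.20 keV

(h = 6.62607015 × 10^-34 J·s, 1 eV = 1.602176634 × 10^-19 J.)
In SI units: f = 1500 PHz = 1.5 × 10^18 Hz.
Since E = hf for a photon, E = 9.939 × 10^-16 J.
Converting to keV: E = 6.204 keV ≈ 6.20 keV.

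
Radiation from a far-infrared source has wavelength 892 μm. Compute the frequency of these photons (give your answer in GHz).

First convert: λ = 892 μm = 8.92 × 10^-4 m.
Since f = c/λ for a photon, f = 3.361 × 10^11 Hz.
Converting to GHz: f = 336.1 GHz ≈ 336 GHz.

336 GHz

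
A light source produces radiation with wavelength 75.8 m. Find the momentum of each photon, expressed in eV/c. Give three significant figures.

(h = 6.62607015 × 10^-34 J·s, c = 2.99792458 × 10^8 m/s, 1 eV = 1.602176634 × 10^-19 J.)
Since p = h/λ for a photon, p = 8.742 × 10^-36 kg·m/s.
Converting to eV/c: p = 1.636 × 10^-8 eV/c ≈ 1.64 × 10^-8 eV/c.

1.64 × 10^-8 eV/c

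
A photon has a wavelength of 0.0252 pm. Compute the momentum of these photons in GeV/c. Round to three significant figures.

Use h = 6.62607015 × 10^-34 J·s, c = 2.99792458 × 10^8 m/s, 1 eV = 1.602176634 × 10^-19 J.
Convert to SI: λ = 0.0252 pm = 2.52 × 10^-14 m.
Apply p = h/λ: p = 2.629 × 10^-20 kg·m/s.
Converting to GeV/c: p = 0.04920 GeV/c ≈ 0.0492 GeV/c.

0.0492 GeV/c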